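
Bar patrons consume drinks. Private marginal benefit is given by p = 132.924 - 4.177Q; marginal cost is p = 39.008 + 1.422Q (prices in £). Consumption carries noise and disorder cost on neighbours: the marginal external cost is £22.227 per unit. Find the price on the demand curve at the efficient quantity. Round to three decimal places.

Social marginal benefit = demand − MEC = 110.697 - 4.177Q.
Set SMB = MC: 110.697 - 4.177Q = 39.008 + 1.422Q → Q* = 12.8039.
Consumer price on the demand curve at Q*: 132.924 − 4.177×12.8039 = 79.4421.

P = £79.442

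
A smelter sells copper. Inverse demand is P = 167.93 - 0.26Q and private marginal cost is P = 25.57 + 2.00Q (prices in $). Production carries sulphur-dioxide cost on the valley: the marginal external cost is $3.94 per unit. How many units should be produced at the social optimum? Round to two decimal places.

Social marginal cost = private MC + MEC = 29.51 + 2.00Q.
Set SMC = demand: 29.51 + 2.00Q = 167.93 - 0.26Q → Q* = 61.2478.

Q* = 61.25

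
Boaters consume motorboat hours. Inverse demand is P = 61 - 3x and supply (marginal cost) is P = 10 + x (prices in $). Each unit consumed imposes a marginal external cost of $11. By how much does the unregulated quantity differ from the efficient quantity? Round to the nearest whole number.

Market equilibrium (private): 10 + x = 61 - 3x → x_m = 12.7500.
Social marginal benefit = demand − MEC = 50 - 3x.
Set SMB = MC: 50 - 3x = 10 + x → x* = 10.0000.
Gap = |12.7500 − 10.0000| = 2.7500.

3 units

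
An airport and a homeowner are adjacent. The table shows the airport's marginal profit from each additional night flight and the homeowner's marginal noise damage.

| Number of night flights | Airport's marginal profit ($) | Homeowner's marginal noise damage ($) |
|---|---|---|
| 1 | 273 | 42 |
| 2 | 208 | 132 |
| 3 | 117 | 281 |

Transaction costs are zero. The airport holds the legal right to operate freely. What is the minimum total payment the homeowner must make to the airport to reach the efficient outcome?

$117

Left alone the airport would choose level 3 (marginal profit stays positive).
Efficient level: k* = 2 (marginal profit ≥ marginal noise damage through 2).
The homeowner must at least cover the airport's forgone profit from cutting 3→2: 117 = 117.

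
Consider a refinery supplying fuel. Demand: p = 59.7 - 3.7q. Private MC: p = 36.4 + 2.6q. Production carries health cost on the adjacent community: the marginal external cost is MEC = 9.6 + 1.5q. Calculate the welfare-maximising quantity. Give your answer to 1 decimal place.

Social marginal cost = private MC + MEC = 46.0 + 4.1q.
Set SMC = demand: 46.0 + 4.1q = 59.7 - 3.7q → q* = 1.7564.

q* = 1.8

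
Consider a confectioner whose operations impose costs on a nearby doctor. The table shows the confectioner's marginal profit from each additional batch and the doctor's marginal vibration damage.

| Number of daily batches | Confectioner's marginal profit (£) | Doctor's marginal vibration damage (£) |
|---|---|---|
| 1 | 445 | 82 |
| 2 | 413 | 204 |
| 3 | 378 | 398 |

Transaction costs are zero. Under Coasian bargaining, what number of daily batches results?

Bargaining reaches the level where marginal profit last exceeds marginal vibration damage.
That holds through level 2 (413 ≥ 204) but not at 3 (378 < 398).

2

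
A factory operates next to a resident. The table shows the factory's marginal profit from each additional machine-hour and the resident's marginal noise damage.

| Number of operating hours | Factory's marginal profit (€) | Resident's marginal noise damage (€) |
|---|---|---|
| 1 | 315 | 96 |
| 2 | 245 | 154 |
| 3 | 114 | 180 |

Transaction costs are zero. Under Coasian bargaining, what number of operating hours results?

Bargaining reaches the level where marginal profit last exceeds marginal noise damage.
That holds through level 2 (245 ≥ 154) but not at 3 (114 < 180).

2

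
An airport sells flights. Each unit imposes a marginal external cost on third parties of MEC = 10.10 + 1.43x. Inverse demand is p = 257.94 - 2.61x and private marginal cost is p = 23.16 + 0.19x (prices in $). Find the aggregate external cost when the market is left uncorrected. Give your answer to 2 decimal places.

$5873.92

Market equilibrium (private): 23.16 + 0.19x = 257.94 - 2.61x → x_m = 83.8500.
Total external cost = ∫₀^{x_m} (10.10 + 1.43x) dx = 10.10×83.8500 + ½×1.43×83.8500² = 5873.9231.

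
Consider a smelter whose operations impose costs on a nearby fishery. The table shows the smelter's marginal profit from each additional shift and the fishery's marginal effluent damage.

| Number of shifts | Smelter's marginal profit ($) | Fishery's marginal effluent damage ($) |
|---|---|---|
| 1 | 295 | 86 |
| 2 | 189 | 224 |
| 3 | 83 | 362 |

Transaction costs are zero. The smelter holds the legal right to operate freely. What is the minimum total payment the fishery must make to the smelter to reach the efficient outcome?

$272

Left alone the smelter would choose level 3 (marginal profit stays positive).
Efficient level: k* = 1 (marginal profit ≥ marginal effluent damage through 1).
The fishery must at least cover the smelter's forgone profit from cutting 3→1: 189 + 83 = 272.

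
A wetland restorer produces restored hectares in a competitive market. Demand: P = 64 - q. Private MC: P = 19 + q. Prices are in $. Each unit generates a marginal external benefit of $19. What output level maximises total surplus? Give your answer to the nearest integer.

Social marginal cost = private MC − MEB = 0 + q.
Set SMC = demand: 0 + q = 64 - q → q* = 32.0000.

q* = 32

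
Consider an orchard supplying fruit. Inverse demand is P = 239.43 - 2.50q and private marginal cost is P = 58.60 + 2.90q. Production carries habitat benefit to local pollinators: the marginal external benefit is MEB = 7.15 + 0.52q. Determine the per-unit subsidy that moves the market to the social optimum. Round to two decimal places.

subsidy = 27.18 per unit

Social marginal cost = private MC − MEB = 51.45 + 2.38q.
Set SMC = demand: 51.45 + 2.38q = 239.43 - 2.50q → q* = 38.5205.
The Pigouvian subsidy equals MEB at q*: 7.15 + 0.52×38.5205 = 27.1807.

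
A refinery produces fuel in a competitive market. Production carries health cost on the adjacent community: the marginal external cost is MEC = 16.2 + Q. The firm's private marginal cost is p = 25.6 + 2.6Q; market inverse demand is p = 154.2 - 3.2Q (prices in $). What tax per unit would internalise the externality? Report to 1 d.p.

Social marginal cost = private MC + MEC = 41.8 + 3.6Q.
Set SMC = demand: 41.8 + 3.6Q = 154.2 - 3.2Q → Q* = 16.5294.
The Pigouvian tax equals MEC at Q*: 16.2 + 1.0×16.5294 = 32.7294.

tax = $32.7 per unit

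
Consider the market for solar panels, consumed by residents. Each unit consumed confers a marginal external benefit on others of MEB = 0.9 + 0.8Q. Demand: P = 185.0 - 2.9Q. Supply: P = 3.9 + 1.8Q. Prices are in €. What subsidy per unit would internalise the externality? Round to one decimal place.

subsidy = €38.2 per unit

Social marginal benefit = demand + MEB = 185.9 - 2.1Q.
Set SMB = MC: 185.9 - 2.1Q = 3.9 + 1.8Q → Q* = 46.6667.
The Pigouvian subsidy equals MEB at Q*: 0.9 + 0.8×46.6667 = 38.2334.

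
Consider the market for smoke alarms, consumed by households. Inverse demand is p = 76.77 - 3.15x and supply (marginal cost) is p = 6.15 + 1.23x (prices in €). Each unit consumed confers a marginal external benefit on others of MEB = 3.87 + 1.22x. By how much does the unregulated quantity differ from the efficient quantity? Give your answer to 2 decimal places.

7.45 units

Market equilibrium (private): 6.15 + 1.23x = 76.77 - 3.15x → x_m = 16.1233.
Social marginal benefit = demand + MEB = 80.64 - 1.93x.
Set SMB = MC: 80.64 - 1.93x = 6.15 + 1.23x → x* = 23.5728.
Gap = |16.1233 − 23.5728| = 7.4495.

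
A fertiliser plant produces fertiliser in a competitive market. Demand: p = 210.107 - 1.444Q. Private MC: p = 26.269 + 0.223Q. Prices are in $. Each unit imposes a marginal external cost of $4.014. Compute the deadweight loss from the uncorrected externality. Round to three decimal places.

Market equilibrium (private): 26.269 + 0.223Q = 210.107 - 1.444Q → Q_m = 110.2807.
Social marginal cost = private MC + MEC = 30.283 + 0.223Q.
Set SMC = demand: 30.283 + 0.223Q = 210.107 - 1.444Q → Q* = 107.8728.
Between Q* and Q_m the wedge SMC − demand runs linearly from 0 to MEC(Q_m), so the loss is a triangle.
DWL = ½ × 2.4079 × 4.0140 = 4.8327.

DWL = $4.833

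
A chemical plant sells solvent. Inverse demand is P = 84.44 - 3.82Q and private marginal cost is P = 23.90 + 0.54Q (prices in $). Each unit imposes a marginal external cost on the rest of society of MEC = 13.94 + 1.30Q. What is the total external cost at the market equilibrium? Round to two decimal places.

Market equilibrium (private): 23.90 + 0.54Q = 84.44 - 3.82Q → Q_m = 13.8853.
Total external cost = ∫₀^{Q_m} (13.94 + 1.30Q) dQ = 13.94×13.8853 + ½×1.30×13.8853² = 318.8821.

$318.88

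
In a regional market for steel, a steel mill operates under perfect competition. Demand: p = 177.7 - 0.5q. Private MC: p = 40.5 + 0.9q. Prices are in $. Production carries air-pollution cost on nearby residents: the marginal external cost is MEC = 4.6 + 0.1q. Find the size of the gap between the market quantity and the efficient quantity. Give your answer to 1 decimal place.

Market equilibrium (private): 40.5 + 0.9q = 177.7 - 0.5q → q_m = 98.0000.
Social marginal cost = private MC + MEC = 45.1 + q.
Set SMC = demand: 45.1 + q = 177.7 - 0.5q → q* = 88.4000.
Gap = |98.0000 − 88.4000| = 9.6000.

9.6 units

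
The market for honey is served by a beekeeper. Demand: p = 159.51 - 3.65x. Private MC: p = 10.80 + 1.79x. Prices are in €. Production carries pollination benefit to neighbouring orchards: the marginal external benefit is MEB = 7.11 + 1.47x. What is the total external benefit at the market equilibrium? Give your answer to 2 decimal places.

€743.61

Market equilibrium (private): 10.80 + 1.79x = 159.51 - 3.65x → x_m = 27.3364.
Total external benefit = ∫₀^{x_m} (7.11 + 1.47x) dx = 7.11×27.3364 + ½×1.47×27.3364² = 743.6117.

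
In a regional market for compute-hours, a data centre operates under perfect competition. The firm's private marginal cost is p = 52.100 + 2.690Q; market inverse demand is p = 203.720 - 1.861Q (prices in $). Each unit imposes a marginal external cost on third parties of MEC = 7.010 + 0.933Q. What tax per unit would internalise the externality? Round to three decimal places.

tax = $31.613 per unit

Social marginal cost = private MC + MEC = 59.110 + 3.623Q.
Set SMC = demand: 59.110 + 3.623Q = 203.720 - 1.861Q → Q* = 26.3694.
The Pigouvian tax equals MEC at Q*: 7.010 + 0.933×26.3694 = 31.6127.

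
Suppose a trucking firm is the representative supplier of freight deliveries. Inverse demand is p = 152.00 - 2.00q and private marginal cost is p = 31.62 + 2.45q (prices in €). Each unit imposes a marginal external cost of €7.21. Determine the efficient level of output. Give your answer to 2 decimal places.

q* = 25.43

Social marginal cost = private MC + MEC = 38.83 + 2.45q.
Set SMC = demand: 38.83 + 2.45q = 152.00 - 2.00q → q* = 25.4315.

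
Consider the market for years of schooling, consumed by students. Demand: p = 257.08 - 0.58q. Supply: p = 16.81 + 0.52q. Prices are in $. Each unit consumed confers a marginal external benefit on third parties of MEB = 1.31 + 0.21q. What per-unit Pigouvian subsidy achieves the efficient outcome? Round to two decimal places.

Social marginal benefit = demand + MEB = 258.39 - 0.37q.
Set SMB = MC: 258.39 - 0.37q = 16.81 + 0.52q → q* = 271.4382.
The Pigouvian subsidy equals MEB at q*: 1.31 + 0.21×271.4382 = 58.3120.

subsidy = $58.31 per unit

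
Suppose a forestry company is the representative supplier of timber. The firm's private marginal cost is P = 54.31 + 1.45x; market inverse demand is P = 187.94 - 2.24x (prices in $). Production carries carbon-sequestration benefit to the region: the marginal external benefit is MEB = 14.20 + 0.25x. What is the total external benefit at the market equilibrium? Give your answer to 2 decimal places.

$678.17

Market equilibrium (private): 54.31 + 1.45x = 187.94 - 2.24x → x_m = 36.2141.
Total external benefit = ∫₀^{x_m} (14.20 + 0.25x) dx = 14.20×36.2141 + ½×0.25×36.2141² = 678.1728.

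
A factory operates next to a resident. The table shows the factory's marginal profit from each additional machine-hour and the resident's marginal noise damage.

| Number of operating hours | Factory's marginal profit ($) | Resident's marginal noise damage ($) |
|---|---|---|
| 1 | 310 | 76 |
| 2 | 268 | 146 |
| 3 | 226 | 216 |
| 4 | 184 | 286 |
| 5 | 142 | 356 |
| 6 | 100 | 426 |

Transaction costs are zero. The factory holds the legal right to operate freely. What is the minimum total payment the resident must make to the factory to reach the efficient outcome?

Left alone the factory would choose level 6 (marginal profit stays positive).
Efficient level: k* = 3 (marginal profit ≥ marginal noise damage through 3).
The resident must at least cover the factory's forgone profit from cutting 6→3: 184 + 142 + 100 = 426.

$426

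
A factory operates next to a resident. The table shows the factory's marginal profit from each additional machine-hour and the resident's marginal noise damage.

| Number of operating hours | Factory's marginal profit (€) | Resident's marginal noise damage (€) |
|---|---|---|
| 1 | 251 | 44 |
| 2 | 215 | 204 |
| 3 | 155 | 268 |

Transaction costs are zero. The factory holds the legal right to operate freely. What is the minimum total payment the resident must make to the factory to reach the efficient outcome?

Left alone the factory would choose level 3 (marginal profit stays positive).
Efficient level: k* = 2 (marginal profit ≥ marginal noise damage through 2).
The resident must at least cover the factory's forgone profit from cutting 3→2: 155 = 155.

€155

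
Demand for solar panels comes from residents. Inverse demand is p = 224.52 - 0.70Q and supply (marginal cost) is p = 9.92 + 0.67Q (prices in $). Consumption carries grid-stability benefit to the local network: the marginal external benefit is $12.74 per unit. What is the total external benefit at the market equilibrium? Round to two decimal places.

Market equilibrium (private): 9.92 + 0.67Q = 224.52 - 0.70Q → Q_m = 156.6423.
Total external benefit = MEB × Q_m = 12.74 × 156.6423 = 1995.6229.

$1995.62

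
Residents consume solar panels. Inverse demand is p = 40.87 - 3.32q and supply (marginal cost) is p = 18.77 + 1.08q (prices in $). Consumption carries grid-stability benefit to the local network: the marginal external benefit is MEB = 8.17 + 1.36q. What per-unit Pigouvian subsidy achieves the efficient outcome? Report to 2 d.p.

subsidy = $21.71 per unit

Social marginal benefit = demand + MEB = 49.04 - 1.96q.
Set SMB = MC: 49.04 - 1.96q = 18.77 + 1.08q → q* = 9.9572.
The Pigouvian subsidy equals MEB at q*: 8.17 + 1.36×9.9572 = 21.7118.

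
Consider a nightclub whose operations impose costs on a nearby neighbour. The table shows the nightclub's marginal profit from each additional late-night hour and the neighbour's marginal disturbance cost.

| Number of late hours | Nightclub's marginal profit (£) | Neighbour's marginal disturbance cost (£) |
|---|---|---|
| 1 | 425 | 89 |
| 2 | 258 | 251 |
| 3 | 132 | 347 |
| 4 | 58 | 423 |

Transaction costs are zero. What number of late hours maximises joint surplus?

2

Bargaining reaches the level where marginal profit last exceeds marginal disturbance cost.
That holds through level 2 (258 ≥ 251) but not at 3 (132 < 347).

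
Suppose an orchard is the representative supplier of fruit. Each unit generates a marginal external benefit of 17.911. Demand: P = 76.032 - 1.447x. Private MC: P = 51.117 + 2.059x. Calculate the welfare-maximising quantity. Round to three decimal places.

Social marginal cost = private MC − MEB = 33.206 + 2.059x.
Set SMC = demand: 33.206 + 2.059x = 76.032 - 1.447x → x* = 12.2151.

x* = 12.215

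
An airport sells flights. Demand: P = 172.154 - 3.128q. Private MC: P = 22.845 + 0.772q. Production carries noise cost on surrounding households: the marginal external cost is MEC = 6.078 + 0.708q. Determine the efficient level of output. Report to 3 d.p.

Social marginal cost = private MC + MEC = 28.923 + 1.480q.
Set SMC = demand: 28.923 + 1.480q = 172.154 - 3.128q → q* = 31.0831.

q* = 31.083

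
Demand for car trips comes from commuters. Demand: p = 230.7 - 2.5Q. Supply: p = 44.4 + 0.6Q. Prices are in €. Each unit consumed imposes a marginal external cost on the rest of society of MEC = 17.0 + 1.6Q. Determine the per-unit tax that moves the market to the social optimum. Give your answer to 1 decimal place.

Social marginal benefit = demand − MEC = 213.7 - 4.1Q.
Set SMB = MC: 213.7 - 4.1Q = 44.4 + 0.6Q → Q* = 36.0213.
The Pigouvian tax equals MEC at Q*: 17.0 + 1.6×36.0213 = 74.6341.

tax = €74.6 per unit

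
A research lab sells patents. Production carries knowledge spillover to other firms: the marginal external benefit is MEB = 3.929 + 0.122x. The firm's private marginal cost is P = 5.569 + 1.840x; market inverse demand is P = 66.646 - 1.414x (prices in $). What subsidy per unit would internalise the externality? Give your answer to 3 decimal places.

Social marginal cost = private MC − MEB = 1.640 + 1.718x.
Set SMC = demand: 1.640 + 1.718x = 66.646 - 1.414x → x* = 20.7554.
The Pigouvian subsidy equals MEB at x*: 3.929 + 0.122×20.7554 = 6.4612.

subsidy = $6.461 per unit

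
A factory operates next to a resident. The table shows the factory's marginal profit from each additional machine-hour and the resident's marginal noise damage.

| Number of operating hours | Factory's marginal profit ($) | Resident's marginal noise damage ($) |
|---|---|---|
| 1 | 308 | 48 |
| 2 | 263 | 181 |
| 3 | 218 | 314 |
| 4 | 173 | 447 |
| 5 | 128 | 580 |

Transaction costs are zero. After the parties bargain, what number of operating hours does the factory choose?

2

Bargaining reaches the level where marginal profit last exceeds marginal noise damage.
That holds through level 2 (263 ≥ 181) but not at 3 (218 < 314).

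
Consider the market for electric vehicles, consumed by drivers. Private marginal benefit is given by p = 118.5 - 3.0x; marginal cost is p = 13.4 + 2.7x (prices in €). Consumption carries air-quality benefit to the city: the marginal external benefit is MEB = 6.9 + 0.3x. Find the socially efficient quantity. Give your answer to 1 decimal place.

x* = 20.7

Social marginal benefit = demand + MEB = 125.4 - 2.7x.
Set SMB = MC: 125.4 - 2.7x = 13.4 + 2.7x → x* = 20.7407.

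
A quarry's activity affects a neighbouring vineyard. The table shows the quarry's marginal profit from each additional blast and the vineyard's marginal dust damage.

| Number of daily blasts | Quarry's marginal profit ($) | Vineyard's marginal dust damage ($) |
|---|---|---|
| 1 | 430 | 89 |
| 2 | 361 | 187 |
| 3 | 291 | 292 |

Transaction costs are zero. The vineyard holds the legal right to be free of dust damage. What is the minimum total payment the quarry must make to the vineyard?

$276

Efficient level: marginal profit ≥ marginal dust damage through level 2, so k* = 2.
With the vineyard holding the right, the quarry must at least compensate total damage at k*: 89 + 187 = 276.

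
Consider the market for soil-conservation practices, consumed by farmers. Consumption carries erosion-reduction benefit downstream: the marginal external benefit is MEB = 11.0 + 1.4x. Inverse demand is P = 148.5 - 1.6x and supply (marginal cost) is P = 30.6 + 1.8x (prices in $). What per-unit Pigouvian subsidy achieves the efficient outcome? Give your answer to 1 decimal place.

Social marginal benefit = demand + MEB = 159.5 - 0.2x.
Set SMB = MC: 159.5 - 0.2x = 30.6 + 1.8x → x* = 64.4500.
The Pigouvian subsidy equals MEB at x*: 11.0 + 1.4×64.4500 = 101.2300.

subsidy = $101.2 per unit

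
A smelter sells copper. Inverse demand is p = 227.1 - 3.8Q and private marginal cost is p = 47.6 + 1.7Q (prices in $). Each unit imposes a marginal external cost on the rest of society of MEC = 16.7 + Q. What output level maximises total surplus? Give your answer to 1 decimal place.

Q* = 25.0

Social marginal cost = private MC + MEC = 64.3 + 2.7Q.
Set SMC = demand: 64.3 + 2.7Q = 227.1 - 3.8Q → Q* = 25.0462.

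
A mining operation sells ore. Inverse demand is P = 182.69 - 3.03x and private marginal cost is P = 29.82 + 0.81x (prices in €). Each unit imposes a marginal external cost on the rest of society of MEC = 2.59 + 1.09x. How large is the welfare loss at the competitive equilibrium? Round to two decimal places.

Market equilibrium (private): 29.82 + 0.81x = 182.69 - 3.03x → x_m = 39.8099.
Social marginal cost = private MC + MEC = 32.41 + 1.90x.
Set SMC = demand: 32.41 + 1.90x = 182.69 - 3.03x → x* = 30.4828.
The welfare-loss triangle has base |x_m − x*| and height MEC(x_m) (the vertical gap between SMC and demand is zero at x* and MEC at x_m).
DWL = ½ × 9.3271 × 45.9828 = 214.4431.

DWL = €214.44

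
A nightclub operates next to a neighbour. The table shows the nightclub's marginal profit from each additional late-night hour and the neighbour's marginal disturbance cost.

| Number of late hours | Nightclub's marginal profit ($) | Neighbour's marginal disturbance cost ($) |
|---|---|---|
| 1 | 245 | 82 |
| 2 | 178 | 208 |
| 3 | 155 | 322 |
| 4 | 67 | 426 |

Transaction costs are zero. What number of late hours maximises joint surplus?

Bargaining reaches the level where marginal profit last exceeds marginal disturbance cost.
That holds through level 1 (245 ≥ 82) but not at 2 (178 < 208).

1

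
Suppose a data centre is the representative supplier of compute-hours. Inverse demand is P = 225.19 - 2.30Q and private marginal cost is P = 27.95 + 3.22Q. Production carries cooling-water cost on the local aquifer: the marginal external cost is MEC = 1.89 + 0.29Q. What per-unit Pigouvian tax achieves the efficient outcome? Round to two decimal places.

tax = 11.64 per unit

Social marginal cost = private MC + MEC = 29.84 + 3.51Q.
Set SMC = demand: 29.84 + 3.51Q = 225.19 - 2.30Q → Q* = 33.6231.
The Pigouvian tax equals MEC at Q*: 1.89 + 0.29×33.6231 = 11.6407.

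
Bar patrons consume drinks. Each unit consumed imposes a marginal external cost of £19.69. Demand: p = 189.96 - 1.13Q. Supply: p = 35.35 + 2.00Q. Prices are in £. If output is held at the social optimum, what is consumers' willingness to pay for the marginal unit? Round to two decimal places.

P = £141.25

Social marginal benefit = demand − MEC = 170.27 - 1.13Q.
Set SMB = MC: 170.27 - 1.13Q = 35.35 + 2.00Q → Q* = 43.1054.
Consumer price on the demand curve at Q*: 189.96 − 1.13×43.1054 = 141.2509.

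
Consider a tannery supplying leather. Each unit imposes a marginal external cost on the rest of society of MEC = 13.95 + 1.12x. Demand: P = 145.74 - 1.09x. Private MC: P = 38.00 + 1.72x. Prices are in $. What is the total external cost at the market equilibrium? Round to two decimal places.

$1358.11

Market equilibrium (private): 38.00 + 1.72x = 145.74 - 1.09x → x_m = 38.3416.
Total external cost = ∫₀^{x_m} (13.95 + 1.12x) dx = 13.95×38.3416 + ½×1.12×38.3416² = 1358.1092.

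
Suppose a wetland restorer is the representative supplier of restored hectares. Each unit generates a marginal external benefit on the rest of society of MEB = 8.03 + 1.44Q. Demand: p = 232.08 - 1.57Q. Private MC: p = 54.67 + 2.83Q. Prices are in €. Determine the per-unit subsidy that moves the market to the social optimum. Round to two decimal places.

subsidy = €98.24 per unit

Social marginal cost = private MC − MEB = 46.64 + 1.39Q.
Set SMC = demand: 46.64 + 1.39Q = 232.08 - 1.57Q → Q* = 62.6486.
The Pigouvian subsidy equals MEB at Q*: 8.03 + 1.44×62.6486 = 98.2440.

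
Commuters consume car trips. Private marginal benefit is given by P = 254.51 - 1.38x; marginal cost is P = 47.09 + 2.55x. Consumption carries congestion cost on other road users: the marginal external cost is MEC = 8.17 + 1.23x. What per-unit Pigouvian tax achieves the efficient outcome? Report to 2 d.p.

Social marginal benefit = demand − MEC = 246.34 - 2.61x.
Set SMB = MC: 246.34 - 2.61x = 47.09 + 2.55x → x* = 38.6143.
The Pigouvian tax equals MEC at x*: 8.17 + 1.23×38.6143 = 55.6656.

tax = 55.67 per unit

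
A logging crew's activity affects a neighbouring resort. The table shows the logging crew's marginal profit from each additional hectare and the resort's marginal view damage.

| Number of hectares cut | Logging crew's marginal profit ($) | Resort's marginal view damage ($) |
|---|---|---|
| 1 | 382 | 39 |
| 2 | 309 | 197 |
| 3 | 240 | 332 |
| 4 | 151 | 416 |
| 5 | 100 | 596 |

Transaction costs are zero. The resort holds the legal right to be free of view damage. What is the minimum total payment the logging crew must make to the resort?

Efficient level: marginal profit ≥ marginal view damage through level 2, so k* = 2.
With the resort holding the right, the logging crew must at least compensate total damage at k*: 39 + 197 = 236.

$236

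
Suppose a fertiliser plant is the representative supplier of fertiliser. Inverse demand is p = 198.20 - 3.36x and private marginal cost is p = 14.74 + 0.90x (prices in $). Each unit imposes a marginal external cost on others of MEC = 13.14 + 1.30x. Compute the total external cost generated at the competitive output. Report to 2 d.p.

Market equilibrium (private): 14.74 + 0.90x = 198.20 - 3.36x → x_m = 43.0657.
Total external cost = ∫₀^{x_m} (13.14 + 1.30x) dx = 13.14×43.0657 + ½×1.30×43.0657² = 1771.4087.

$1771.41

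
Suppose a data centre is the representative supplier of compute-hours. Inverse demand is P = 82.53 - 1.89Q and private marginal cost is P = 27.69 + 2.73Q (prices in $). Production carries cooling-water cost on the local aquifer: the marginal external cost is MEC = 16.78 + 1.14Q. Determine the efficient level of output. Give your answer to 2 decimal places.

Social marginal cost = private MC + MEC = 44.47 + 3.87Q.
Set SMC = demand: 44.47 + 3.87Q = 82.53 - 1.89Q → Q* = 6.6076.

Q* = 6.61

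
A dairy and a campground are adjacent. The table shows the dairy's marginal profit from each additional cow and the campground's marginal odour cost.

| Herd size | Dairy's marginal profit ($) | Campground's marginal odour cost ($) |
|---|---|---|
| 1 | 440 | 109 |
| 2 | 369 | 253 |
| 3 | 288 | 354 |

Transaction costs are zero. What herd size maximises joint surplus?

2

Bargaining reaches the level where marginal profit last exceeds marginal odour cost.
That holds through level 2 (369 ≥ 253) but not at 3 (288 < 354).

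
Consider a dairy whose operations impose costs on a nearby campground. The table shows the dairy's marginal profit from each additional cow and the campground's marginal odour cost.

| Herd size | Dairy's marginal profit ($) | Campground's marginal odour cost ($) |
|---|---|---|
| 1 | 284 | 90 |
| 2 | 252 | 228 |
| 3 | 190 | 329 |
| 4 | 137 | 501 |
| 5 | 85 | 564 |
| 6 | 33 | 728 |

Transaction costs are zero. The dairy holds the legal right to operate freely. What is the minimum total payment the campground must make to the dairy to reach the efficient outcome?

$445

Left alone the dairy would choose level 6 (marginal profit stays positive).
Efficient level: k* = 2 (marginal profit ≥ marginal odour cost through 2).
The campground must at least cover the dairy's forgone profit from cutting 6→2: 190 + 137 + 85 + 33 = 445.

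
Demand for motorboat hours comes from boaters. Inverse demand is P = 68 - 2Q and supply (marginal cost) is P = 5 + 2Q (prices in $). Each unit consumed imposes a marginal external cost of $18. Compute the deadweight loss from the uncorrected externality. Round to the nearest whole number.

Market equilibrium (private): 5 + 2Q = 68 - 2Q → Q_m = 15.7500.
Social marginal benefit = demand − MEC = 50 - 2Q.
Set SMB = MC: 50 - 2Q = 5 + 2Q → Q* = 11.2500.
Between Q* and Q_m the wedge MC − SMB runs linearly from 0 to MEC(Q_m), so the loss is a triangle.
DWL = ½ × 4.5000 × 18.0000 = 40.5000.

DWL = $41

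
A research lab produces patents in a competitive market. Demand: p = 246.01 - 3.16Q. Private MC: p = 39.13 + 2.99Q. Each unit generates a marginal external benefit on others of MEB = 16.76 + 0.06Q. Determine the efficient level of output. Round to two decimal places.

Social marginal cost = private MC − MEB = 22.37 + 2.93Q.
Set SMC = demand: 22.37 + 2.93Q = 246.01 - 3.16Q → Q* = 36.7225.

Q* = 36.72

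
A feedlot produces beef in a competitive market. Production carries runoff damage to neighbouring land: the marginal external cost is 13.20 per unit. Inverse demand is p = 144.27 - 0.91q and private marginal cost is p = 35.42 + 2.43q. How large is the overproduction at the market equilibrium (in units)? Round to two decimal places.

Market equilibrium (private): 35.42 + 2.43q = 144.27 - 0.91q → q_m = 32.5898.
Social marginal cost = private MC + MEC = 48.62 + 2.43q.
Set SMC = demand: 48.62 + 2.43q = 144.27 - 0.91q → q* = 28.6377.
Gap = |32.5898 − 28.6377| = 3.9521.

3.95 units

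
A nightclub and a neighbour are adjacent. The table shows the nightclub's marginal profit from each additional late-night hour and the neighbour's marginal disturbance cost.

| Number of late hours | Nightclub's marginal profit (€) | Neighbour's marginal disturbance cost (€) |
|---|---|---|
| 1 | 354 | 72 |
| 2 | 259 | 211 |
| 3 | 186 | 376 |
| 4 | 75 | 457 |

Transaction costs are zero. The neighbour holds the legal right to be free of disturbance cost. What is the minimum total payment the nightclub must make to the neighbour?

Efficient level: marginal profit ≥ marginal disturbance cost through level 2, so k* = 2.
With the neighbour holding the right, the nightclub must at least compensate total damage at k*: 72 + 211 = 283.

€283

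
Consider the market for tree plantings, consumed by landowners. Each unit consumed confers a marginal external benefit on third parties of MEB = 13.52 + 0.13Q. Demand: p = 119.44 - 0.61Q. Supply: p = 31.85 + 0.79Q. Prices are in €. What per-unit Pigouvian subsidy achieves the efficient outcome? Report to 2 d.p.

Social marginal benefit = demand + MEB = 132.96 - 0.48Q.
Set SMB = MC: 132.96 - 0.48Q = 31.85 + 0.79Q → Q* = 79.6142.
The Pigouvian subsidy equals MEB at Q*: 13.52 + 0.13×79.6142 = 23.8698.

subsidy = €23.87 per unit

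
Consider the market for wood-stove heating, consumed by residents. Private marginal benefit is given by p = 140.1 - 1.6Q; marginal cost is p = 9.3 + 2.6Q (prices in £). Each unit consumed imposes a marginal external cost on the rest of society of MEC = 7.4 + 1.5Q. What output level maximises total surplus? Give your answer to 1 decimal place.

Q* = 21.6

Social marginal benefit = demand − MEC = 132.7 - 3.1Q.
Set SMB = MC: 132.7 - 3.1Q = 9.3 + 2.6Q → Q* = 21.6491.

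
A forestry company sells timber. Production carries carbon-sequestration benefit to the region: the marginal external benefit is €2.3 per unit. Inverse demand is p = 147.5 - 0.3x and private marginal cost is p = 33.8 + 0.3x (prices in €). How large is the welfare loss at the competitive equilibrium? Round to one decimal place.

Market equilibrium (private): 33.8 + 0.3x = 147.5 - 0.3x → x_m = 189.5000.
Social marginal cost = private MC − MEB = 31.5 + 0.3x.
Set SMC = demand: 31.5 + 0.3x = 147.5 - 0.3x → x* = 193.3333.
Height of the DWL triangle at x_m is demand(x_m) − SMC(x_m) = MEB(x_m) = 2.3000.
DWL = ½ × 3.8333 × 2.3000 = 4.4083.

DWL = €4.4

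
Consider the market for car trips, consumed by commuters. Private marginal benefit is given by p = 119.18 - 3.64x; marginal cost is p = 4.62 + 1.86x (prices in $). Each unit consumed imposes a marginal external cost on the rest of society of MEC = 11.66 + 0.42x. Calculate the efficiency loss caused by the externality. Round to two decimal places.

DWL = $35.18

Market equilibrium (private): 4.62 + 1.86x = 119.18 - 3.64x → x_m = 20.8291.
Social marginal benefit = demand − MEC = 107.52 - 4.06x.
Set SMB = MC: 107.52 - 4.06x = 4.62 + 1.86x → x* = 17.3818.
Height of the DWL triangle at x_m is MC(x_m) − SMB(x_m) = MEC(x_m) = 20.4082.
DWL = ½ × 3.4473 × 20.4082 = 35.1766.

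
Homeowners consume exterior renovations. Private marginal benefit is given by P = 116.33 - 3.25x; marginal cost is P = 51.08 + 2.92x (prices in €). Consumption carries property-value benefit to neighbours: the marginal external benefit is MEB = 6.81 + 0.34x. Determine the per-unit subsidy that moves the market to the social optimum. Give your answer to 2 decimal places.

Social marginal benefit = demand + MEB = 123.14 - 2.91x.
Set SMB = MC: 123.14 - 2.91x = 51.08 + 2.92x → x* = 12.3602.
The Pigouvian subsidy equals MEB at x*: 6.81 + 0.34×12.3602 = 11.0125.

subsidy = €11.01 per unit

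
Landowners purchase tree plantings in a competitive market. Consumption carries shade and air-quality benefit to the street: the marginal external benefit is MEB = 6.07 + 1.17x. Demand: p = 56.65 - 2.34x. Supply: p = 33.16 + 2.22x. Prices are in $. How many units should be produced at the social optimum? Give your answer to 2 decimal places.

Social marginal benefit = demand + MEB = 62.72 - 1.17x.
Set SMB = MC: 62.72 - 1.17x = 33.16 + 2.22x → x* = 8.7198.

x* = 8.72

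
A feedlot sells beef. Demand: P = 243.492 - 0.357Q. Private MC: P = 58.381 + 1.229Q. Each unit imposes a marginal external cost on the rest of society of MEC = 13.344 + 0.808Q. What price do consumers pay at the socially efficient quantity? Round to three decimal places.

P = 217.878

Social marginal cost = private MC + MEC = 71.725 + 2.037Q.
Set SMC = demand: 71.725 + 2.037Q = 243.492 - 0.357Q → Q* = 71.7490.
Consumer price on the demand curve at Q*: 243.492 − 0.357×71.7490 = 217.8776.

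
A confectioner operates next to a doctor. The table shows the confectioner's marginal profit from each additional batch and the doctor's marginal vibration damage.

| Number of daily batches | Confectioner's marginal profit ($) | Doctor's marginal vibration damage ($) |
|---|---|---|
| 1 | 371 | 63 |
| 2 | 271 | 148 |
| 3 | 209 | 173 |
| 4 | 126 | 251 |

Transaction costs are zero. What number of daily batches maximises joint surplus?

Bargaining reaches the level where marginal profit last exceeds marginal vibration damage.
That holds through level 3 (209 ≥ 173) but not at 4 (126 < 251).

3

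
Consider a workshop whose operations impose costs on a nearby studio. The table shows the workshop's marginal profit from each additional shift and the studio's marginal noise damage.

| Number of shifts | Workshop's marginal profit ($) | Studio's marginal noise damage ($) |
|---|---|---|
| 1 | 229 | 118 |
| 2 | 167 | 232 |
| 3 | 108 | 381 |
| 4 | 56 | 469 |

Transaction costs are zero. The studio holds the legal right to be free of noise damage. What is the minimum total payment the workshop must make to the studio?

Efficient level: marginal profit ≥ marginal noise damage through level 1, so k* = 1.
With the studio holding the right, the workshop must at least compensate total damage at k*: 118 = 118.

$118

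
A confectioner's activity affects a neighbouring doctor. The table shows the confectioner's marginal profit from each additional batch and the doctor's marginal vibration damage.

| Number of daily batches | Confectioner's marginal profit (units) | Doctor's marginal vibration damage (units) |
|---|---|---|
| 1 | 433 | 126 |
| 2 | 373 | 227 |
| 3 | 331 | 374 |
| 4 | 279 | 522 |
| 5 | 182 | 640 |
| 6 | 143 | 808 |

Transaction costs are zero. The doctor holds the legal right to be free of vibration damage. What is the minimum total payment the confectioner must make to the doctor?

353

Efficient level: marginal profit ≥ marginal vibration damage through level 2, so k* = 2.
With the doctor holding the right, the confectioner must at least compensate total damage at k*: 126 + 227 = 353.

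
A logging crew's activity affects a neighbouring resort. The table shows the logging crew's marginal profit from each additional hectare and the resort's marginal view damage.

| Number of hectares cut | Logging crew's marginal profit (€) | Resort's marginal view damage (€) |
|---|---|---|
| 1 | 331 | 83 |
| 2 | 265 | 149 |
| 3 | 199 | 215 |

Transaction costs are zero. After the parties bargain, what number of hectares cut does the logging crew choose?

Bargaining reaches the level where marginal profit last exceeds marginal view damage.
That holds through level 2 (265 ≥ 149) but not at 3 (199 < 215).

2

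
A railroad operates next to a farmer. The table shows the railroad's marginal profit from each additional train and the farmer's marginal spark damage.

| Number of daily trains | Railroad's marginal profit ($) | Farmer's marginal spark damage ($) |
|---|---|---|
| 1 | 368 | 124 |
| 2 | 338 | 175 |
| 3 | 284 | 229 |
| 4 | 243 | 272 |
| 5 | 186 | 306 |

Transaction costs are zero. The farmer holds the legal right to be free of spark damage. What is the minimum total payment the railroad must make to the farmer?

Efficient level: marginal profit ≥ marginal spark damage through level 3, so k* = 3.
With the farmer holding the right, the railroad must at least compensate total damage at k*: 124 + 175 + 229 = 528.

$528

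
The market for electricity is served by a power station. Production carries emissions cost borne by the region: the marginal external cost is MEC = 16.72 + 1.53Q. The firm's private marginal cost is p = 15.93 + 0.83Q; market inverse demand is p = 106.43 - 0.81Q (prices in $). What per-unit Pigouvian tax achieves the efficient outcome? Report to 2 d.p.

Social marginal cost = private MC + MEC = 32.65 + 2.36Q.
Set SMC = demand: 32.65 + 2.36Q = 106.43 - 0.81Q → Q* = 23.2744.
The Pigouvian tax equals MEC at Q*: 16.72 + 1.53×23.2744 = 52.3298.

tax = $52.33 per unit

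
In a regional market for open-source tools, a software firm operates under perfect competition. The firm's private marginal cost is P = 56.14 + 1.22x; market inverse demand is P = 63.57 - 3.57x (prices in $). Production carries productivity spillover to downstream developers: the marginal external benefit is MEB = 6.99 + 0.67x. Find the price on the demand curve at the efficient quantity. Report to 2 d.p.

P = $51.08

Social marginal cost = private MC − MEB = 49.15 + 0.55x.
Set SMC = demand: 49.15 + 0.55x = 63.57 - 3.57x → x* = 3.5000.
Consumer price on the demand curve at x*: 63.57 − 3.57×3.5000 = 51.0750.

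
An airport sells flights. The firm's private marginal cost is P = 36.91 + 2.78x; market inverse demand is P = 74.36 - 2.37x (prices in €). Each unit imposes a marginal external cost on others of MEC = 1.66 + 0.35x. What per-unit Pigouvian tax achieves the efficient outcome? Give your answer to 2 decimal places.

Social marginal cost = private MC + MEC = 38.57 + 3.13x.
Set SMC = demand: 38.57 + 3.13x = 74.36 - 2.37x → x* = 6.5073.
The Pigouvian tax equals MEC at x*: 1.66 + 0.35×6.5073 = 3.9376.

tax = €3.94 per unit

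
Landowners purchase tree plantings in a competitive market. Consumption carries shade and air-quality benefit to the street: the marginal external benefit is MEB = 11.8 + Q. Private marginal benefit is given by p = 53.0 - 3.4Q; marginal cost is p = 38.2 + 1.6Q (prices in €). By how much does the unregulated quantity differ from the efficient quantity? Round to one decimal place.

3.7 units

Market equilibrium (private): 38.2 + 1.6Q = 53.0 - 3.4Q → Q_m = 2.9600.
Social marginal benefit = demand + MEB = 64.8 - 2.4Q.
Set SMB = MC: 64.8 - 2.4Q = 38.2 + 1.6Q → Q* = 6.6500.
Gap = |2.9600 − 6.6500| = 3.6900.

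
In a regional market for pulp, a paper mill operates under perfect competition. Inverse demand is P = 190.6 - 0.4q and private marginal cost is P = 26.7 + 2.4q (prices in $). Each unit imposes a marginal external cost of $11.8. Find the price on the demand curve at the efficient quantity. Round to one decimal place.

Social marginal cost = private MC + MEC = 38.5 + 2.4q.
Set SMC = demand: 38.5 + 2.4q = 190.6 - 0.4q → q* = 54.3214.
Consumer price on the demand curve at q*: 190.6 − 0.4×54.3214 = 168.8714.

P = $168.9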